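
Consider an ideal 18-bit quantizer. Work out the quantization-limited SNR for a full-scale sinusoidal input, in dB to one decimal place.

110.1 dB

SNR ≈ 6.02·N + 1.76 dB = 6.02·18 + 1.76 = 110.12 dB.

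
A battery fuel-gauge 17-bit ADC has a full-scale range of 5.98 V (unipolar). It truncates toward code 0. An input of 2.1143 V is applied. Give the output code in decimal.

Full-scale span = 5.98 V; LSB = 5.98/2^17 = 45.62 µV.
(2.1143 − 0) / 4.56238e-05 = 46342.062 LSBs.
So the output code is 46342.

code 46342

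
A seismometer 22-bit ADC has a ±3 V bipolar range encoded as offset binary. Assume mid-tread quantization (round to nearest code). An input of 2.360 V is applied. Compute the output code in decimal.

Full-scale span = 6 V; LSB = 6/2^22 = 1.43 µV.
Input sits at 3746911.573 steps above V_low.
So the output code is 3746912.

code 3746912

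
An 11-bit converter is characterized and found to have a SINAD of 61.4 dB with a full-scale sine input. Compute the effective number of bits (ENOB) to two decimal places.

9.91 bits

ENOB = (SINAD − 1.76) / 6.02 = (61.4 − 1.76)/6.02 = 9.907.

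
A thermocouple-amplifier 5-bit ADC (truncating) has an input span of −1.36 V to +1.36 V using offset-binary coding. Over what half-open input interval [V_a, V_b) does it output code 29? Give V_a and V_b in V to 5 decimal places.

LSB = 2.72/2^5 = 85.000 mV.
V_a = V_low + 29·LSB = 1.105 V; V_b = V_low + 30·LSB = 1.19 V.

[1.10500 V, 1.19000 V)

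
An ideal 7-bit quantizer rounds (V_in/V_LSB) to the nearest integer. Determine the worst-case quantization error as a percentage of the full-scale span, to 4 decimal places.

0.3906 %

Rounding → worst-case error = ½ LSB = V_FS/2^8, so 100/256 = 0.390625 % of full scale.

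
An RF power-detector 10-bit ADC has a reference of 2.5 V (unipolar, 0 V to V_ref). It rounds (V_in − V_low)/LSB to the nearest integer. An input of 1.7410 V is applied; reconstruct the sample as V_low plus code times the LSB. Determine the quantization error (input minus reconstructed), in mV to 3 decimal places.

0.277 mV

Step size: 2.5 V ÷ 2^10 = 2.441 mV.
(1.7410 − 0)/0.00244141 = 713.1136; round gives code 713.
Code 713 maps back to 0 + 713×0.00244141 V = 1.7407227 V.
V_in − V_rec = 0.000277344 V = 0.277 mV.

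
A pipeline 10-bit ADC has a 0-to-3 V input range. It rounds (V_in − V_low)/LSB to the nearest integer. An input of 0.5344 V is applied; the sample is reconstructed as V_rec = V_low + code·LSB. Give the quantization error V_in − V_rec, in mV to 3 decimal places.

LSB = 3/2^10 = 2.930 mV.
Scaled input = 182.4085 LSBs, so code = 182.
Code 182 maps back to 0 + 182×0.00292969 V = 0.53320312 V.
Error = 0.5344 − 0.53320312 = 0.00119688 V = 1.197 mV.

1.197 mV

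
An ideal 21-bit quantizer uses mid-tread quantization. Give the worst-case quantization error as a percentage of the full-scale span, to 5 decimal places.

0.00002 %

Rounding → worst-case error = ½ LSB = V_FS/2^22, so 100/4194304 = 2.38419e-05 % of full scale.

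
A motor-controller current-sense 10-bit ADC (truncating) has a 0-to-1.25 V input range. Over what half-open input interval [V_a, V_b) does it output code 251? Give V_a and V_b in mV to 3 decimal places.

[306.396 mV, 307.617 mV)

LSB = 1.25/2^10 = 1.221 mV.
V_a = V_low + 251·LSB = 0.306396 V; V_b = V_low + 252·LSB = 0.307617 V.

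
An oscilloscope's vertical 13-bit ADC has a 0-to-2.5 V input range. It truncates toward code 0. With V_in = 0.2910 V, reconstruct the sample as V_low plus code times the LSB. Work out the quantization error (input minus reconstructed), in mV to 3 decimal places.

0.167 mV

One LSB is 2.5 V / 8192 = 305.18 µV.
(0.2910 − 0)/0.000305176 = 953.5488; ⌊·⌋ gives code 953.
Reconstructed: 0.29083252 V.
Error = 0.2910 − 0.29083252 = 0.00016748 V = 0.167 mV.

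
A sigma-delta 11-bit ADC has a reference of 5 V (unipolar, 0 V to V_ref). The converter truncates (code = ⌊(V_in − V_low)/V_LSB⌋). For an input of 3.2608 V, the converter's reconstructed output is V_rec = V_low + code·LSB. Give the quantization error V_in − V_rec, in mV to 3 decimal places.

1.523 mV

LSB = 5/2^11 = 2.441 mV.
(V_in − V_low)/LSB = (3.2608 − 0)/0.00244141 = 1335.6237 → code 1335 (floor).
Reconstructed: 3.2592773 V.
V_in − V_rec = 0.00152266 V = 1.523 mV.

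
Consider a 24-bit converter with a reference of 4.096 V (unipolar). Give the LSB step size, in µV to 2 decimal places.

Full-scale span = 4.096 V.
LSB = 4.096 / 2^24 = 4.096 / 16777216 = 2.44141e-07 V = 0.24 µV.

0.24 µV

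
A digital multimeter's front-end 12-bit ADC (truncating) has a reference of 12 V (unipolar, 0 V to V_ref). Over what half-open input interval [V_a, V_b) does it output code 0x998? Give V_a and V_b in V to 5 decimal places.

[7.19531 V, 7.19824 V)

LSB = 12/2^12 = 2.930 mV.
Code 0x998 = 2456 decimal.
V_a = V_low + 2456·LSB = 7.19531 V; V_b = V_low + 2457·LSB = 7.19824 V.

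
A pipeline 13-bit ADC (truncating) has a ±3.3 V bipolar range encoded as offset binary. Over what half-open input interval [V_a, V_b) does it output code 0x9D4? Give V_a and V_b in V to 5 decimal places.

LSB = 6.6/2^13 = 0.806 mV.
Code 0x9D4 = 2516 decimal.
V_a = V_low + 2516·LSB = -1.27295 V; V_b = V_low + 2517·LSB = -1.27214 V.

[-1.27295 V, -1.27214 V)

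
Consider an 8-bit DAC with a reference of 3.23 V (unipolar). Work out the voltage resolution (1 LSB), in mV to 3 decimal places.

12.617 mV

Full-scale span = 3.23 V.
LSB = 3.23 / 2^8 = 3.23 / 256 = 0.0126172 V = 12.617 mV.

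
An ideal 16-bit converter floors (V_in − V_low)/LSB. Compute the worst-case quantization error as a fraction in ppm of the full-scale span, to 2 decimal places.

15.26 ppm

Truncating → worst-case error = 1 LSB = V_FS/2^16, so 1e+06/65536 = 15.2588 ppm of full scale.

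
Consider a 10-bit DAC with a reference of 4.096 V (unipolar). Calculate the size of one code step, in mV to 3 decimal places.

4.000 mV

Full-scale span = 4.096 V.
LSB = 4.096 / 2^10 = 4.096 / 1024 = 0.004 V = 4.000 mV.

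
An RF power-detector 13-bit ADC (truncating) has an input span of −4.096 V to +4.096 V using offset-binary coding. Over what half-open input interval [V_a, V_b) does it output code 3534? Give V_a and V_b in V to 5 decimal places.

[-0.56200 V, -0.56100 V)

LSB = 8.192/2^13 = 1.000 mV.
V_a = V_low + 3534·LSB = -0.562 V; V_b = V_low + 3535·LSB = -0.561 V.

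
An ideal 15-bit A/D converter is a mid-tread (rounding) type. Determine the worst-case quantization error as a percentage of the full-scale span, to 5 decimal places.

0.00153 %

Rounding → worst-case error = ½ LSB = V_FS/2^16, so 100/65536 = 0.00152588 % of full scale.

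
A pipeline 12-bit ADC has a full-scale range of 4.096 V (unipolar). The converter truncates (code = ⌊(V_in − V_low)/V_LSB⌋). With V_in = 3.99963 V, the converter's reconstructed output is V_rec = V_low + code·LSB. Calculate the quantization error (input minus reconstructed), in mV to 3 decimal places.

One LSB is 4.096 V / 4096 = 1.000 mV.
(V_in − V_low)/LSB = (3.99963 − 0)/0.001 = 3999.6300 → code 3999 (floor).
Reconstructed: 3.999 V.
Error = 3.99963 − 3.999 = 0.00063 V = 0.630 mV.

0.630 mV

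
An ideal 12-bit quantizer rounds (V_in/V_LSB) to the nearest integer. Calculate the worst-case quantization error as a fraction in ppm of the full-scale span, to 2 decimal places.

122.07 ppm

Rounding → worst-case error = ½ LSB = V_FS/2^13, so 1e+06/8192 = 122.07 ppm of full scale.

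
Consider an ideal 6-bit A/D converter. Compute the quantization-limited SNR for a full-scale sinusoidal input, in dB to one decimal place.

SNR ≈ 6.02·N + 1.76 dB = 6.02·6 + 1.76 = 37.88 dB.

37.9 dB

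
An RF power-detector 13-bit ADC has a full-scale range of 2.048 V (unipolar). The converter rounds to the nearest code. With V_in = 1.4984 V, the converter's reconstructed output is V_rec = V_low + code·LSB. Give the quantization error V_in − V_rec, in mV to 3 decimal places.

-0.100 mV

One LSB is 2.048 V / 8192 = 250.00 µV.
Scaled input = 5993.6000 LSBs, so code = 5994.
V_rec = 0 + 5994·0.00025 = 1.4985 V.
Error = 1.4984 − 1.4985 = -0.0001 V = -0.100 mV.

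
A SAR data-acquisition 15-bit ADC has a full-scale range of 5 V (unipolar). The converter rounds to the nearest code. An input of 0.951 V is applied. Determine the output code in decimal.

code 6232

With 32768 levels over 5 V, one step is 152.59 µV.
(V_in − V_low)/LSB = (0.951 − 0) / 0.000152588 = 6232.474.
So the output code is 6232.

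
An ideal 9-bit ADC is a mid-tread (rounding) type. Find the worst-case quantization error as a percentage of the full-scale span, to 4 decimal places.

Rounding → worst-case error = ½ LSB = V_FS/2^10, so 100/1024 = 0.0976562 % of full scale.

0.0977 %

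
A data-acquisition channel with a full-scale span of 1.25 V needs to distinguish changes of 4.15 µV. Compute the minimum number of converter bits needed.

19 bits

Number of steps required ≥ 1.25 V / 4.15 µV = 301204.82.
Need 2^N ≥ 301204.82; 2^18 = 262144, 2^19 = 524288.
Minimum N = 19.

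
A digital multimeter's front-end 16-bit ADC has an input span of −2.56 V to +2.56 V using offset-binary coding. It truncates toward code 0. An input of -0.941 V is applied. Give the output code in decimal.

Full-scale span = 5.12 V; LSB = 5.12/2^16 = 78.12 µV.
(-0.941 − (−2.56)) / 7.8125e-05 = 20723.200 LSBs.
Floor → code 20723.

code 20723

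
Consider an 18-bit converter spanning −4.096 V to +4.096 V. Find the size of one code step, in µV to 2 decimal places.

31.25 µV

Full-scale span = 8.192 V.
LSB = 8.192 / 2^18 = 8.192 / 262144 = 3.125e-05 V = 31.25 µV.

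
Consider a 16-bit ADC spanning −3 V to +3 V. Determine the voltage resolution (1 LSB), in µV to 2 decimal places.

91.55 µV

Full-scale span = 6 V.
LSB = 6 / 2^16 = 6 / 65536 = 9.15527e-05 V = 91.55 µV.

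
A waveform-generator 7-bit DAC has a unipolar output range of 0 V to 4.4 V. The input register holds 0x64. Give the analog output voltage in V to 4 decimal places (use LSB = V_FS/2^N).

3.4375 V

LSB = 4.4 V / 2^7 = 34.375 mV.
Code 0x64 = 100 decimal.
V_out = 0 + 100 × 0.034375 V = 3.4375 V.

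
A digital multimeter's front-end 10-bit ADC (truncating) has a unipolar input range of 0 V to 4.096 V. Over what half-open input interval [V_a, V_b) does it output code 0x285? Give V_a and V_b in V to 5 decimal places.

LSB = 4.096/2^10 = 4.000 mV.
Code 0x285 = 645 decimal.
V_a = V_low + 645·LSB = 2.58 V; V_b = V_low + 646·LSB = 2.584 V.

[2.58000 V, 2.58400 V)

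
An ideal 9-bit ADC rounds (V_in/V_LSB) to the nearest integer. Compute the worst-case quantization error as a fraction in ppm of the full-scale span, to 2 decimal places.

976.56 ppm

Rounding → worst-case error = ½ LSB = V_FS/2^10, so 1e+06/1024 = 976.562 ppm of full scale.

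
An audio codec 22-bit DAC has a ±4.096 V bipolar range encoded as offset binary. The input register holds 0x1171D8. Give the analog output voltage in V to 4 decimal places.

LSB = 8.192 V / 2^22 = 1.95 µV.
Code 0x1171D8 = 1143256 decimal.
V_out = (−4.096) + 1143256 × 1.95313e-06 V = -1.86308 V.

-1.8631 V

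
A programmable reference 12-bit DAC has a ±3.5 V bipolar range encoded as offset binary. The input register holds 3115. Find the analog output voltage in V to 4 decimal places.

LSB = 7 V / 2^12 = 1.709 mV.
V_out = (−3.5) + 3115 × 0.00170898 V = 1.82349 V.

1.8235 V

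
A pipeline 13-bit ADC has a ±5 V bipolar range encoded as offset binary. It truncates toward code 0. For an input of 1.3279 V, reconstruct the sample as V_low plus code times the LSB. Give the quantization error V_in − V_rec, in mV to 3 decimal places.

LSB = 10/2^13 = 1.221 mV.
(1.3279 − (−5))/0.0012207 = 5183.8157; ⌊·⌋ gives code 5183.
Code 5183 maps back to (−5) + 5183×0.0012207 V = 1.3269043 V.
V_in − V_rec = 0.000995703 V = 0.996 mV.

0.996 mV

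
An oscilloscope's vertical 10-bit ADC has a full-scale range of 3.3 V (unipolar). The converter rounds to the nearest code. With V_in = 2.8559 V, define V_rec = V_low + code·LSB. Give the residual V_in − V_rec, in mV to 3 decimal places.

0.627 mV

One LSB is 3.3 V / 1024 = 3.223 mV.
(2.8559 − 0)/0.00322266 = 886.1944; round gives code 886.
Code 886 maps back to 0 + 886×0.00322266 V = 2.8552734 V.
Difference: 0.000626562 V → 0.627 mV.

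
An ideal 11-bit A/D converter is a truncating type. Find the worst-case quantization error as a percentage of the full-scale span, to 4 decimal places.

Truncating → worst-case error = 1 LSB = V_FS/2^11, so 100/2048 = 0.0488281 % of full scale.

0.0488 %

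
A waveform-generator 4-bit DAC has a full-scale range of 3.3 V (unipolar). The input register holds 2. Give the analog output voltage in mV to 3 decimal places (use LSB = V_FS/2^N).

412.500 mV

LSB = 3.3 V / 2^4 = 206.250 mV.
V_out = 0 + 2 × 0.20625 V = 0.4125 V.
= 412.500 mV.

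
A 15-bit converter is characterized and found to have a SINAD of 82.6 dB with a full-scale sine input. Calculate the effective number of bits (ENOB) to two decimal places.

ENOB = (SINAD − 1.76) / 6.02 = (82.6 − 1.76)/6.02 = 13.429.

13.43 bits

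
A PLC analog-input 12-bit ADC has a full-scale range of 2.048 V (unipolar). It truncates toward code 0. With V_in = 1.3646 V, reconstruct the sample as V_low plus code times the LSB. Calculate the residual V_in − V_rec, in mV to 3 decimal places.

Step size: 2.048 V ÷ 2^12 = 0.500 mV.
(V_in − V_low)/LSB = (1.3646 − 0)/0.0005 = 2729.2000 → code 2729 (floor).
Reconstructed: 1.3645 V.
Error = 1.3646 − 1.3645 = 0.0001 V = 0.100 mV.

0.100 mV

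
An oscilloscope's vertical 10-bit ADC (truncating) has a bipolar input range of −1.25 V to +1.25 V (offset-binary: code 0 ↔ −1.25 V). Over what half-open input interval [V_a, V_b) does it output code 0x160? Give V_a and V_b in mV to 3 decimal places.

[-390.625 mV, -388.184 mV)

LSB = 2.5/2^10 = 2.441 mV.
Code 0x160 = 352 decimal.
V_a = V_low + 352·LSB = -0.390625 V; V_b = V_low + 353·LSB = -0.388184 V.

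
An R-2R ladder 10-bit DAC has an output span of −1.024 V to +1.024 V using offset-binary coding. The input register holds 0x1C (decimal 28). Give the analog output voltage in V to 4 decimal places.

LSB = 2.048 V / 2^10 = 2.000 mV.
Code 0x1C = 28 decimal.
V_out = (−1.024) + 28 × 0.002 V = -0.968 V.

-0.9680 V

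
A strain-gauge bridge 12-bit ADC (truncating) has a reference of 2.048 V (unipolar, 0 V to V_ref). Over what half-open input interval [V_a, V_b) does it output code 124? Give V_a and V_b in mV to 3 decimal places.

LSB = 2.048/2^12 = 0.500 mV.
V_a = V_low + 124·LSB = 0.062 V; V_b = V_low + 125·LSB = 0.0625 V.

[62.000 mV, 62.500 mV)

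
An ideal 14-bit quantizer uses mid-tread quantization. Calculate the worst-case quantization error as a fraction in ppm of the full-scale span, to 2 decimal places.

30.52 ppm

Rounding → worst-case error = ½ LSB = V_FS/2^15, so 1e+06/32768 = 30.5176 ppm of full scale.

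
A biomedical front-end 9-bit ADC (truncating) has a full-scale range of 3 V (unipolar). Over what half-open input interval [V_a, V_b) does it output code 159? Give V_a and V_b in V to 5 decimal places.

LSB = 3/2^9 = 5.859 mV.
V_a = V_low + 159·LSB = 0.931641 V; V_b = V_low + 160·LSB = 0.9375 V.

[0.93164 V, 0.93750 V)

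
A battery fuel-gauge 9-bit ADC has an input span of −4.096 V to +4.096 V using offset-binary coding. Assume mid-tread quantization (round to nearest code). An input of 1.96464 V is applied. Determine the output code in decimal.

code 379

With 512 levels over 8.192 V, one step is 16.000 mV.
Input sits at 378.790 steps above V_low.
So the output code is 379.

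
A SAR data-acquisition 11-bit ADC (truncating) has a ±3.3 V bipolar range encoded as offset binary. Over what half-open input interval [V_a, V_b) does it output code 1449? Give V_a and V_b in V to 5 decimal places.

[1.36963 V, 1.37285 V)

LSB = 6.6/2^11 = 3.223 mV.
V_a = V_low + 1449·LSB = 1.36963 V; V_b = V_low + 1450·LSB = 1.37285 V.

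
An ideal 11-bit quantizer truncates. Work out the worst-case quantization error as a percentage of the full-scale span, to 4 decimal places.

Truncating → worst-case error = 1 LSB = V_FS/2^11, so 100/2048 = 0.0488281 % of full scale.

0.0488 %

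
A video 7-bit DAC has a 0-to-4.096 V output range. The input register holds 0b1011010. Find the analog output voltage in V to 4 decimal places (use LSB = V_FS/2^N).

LSB = 4.096 V / 2^7 = 32.000 mV.
Code 0b1011010 = 90 decimal.
V_out = 0 + 90 × 0.032 V = 2.88 V.

2.8800 V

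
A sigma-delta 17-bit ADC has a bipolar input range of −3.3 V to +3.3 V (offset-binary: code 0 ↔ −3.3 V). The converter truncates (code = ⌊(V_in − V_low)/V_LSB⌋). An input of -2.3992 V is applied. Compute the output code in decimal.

LSB = 6.6 V / 131072 = 50.35 µV.
(V_in − V_low)/LSB = (-2.3992 − (−3.3)) / 5.0354e-05 = 17889.342.
Floor → code 17889.

code 17889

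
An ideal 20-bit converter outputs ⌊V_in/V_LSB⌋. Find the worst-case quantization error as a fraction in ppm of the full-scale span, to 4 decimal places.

Truncating → worst-case error = 1 LSB = V_FS/2^20, so 1e+06/1048576 = 0.953674 ppm of full scale.

0.9537 ppm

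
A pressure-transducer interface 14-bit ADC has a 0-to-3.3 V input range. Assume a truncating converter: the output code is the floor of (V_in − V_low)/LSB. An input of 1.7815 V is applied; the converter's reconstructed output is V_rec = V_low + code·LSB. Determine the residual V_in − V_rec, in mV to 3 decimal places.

Step size: 3.3 V ÷ 2^14 = 201.42 µV.
(1.7815 − 0)/0.000201416 = 8844.8776; ⌊·⌋ gives code 8844.
Reconstructed: 1.7813232 V.
Difference: 0.000176758 V → 0.177 mV.

0.177 mV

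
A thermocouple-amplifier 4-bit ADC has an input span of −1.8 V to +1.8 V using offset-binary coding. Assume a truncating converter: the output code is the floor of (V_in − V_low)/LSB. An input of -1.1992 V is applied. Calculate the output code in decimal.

Full-scale span = 3.6 V; LSB = 3.6/2^4 = 225.000 mV.
(V_in − V_low)/LSB = (-1.1992 − (−1.8)) / 0.225 = 2.670.
Floor → code 2.

code 2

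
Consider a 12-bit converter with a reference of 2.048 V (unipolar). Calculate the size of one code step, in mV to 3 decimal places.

0.500 mV

Full-scale span = 2.048 V.
LSB = 2.048 / 2^12 = 2.048 / 4096 = 0.0005 V = 0.500 mV.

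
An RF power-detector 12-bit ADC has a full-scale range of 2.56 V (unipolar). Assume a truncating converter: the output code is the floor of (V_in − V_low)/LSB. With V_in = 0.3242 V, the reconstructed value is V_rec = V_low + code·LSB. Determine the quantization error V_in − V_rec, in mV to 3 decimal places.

0.450 mV

One LSB is 2.56 V / 4096 = 0.625 mV.
Scaled input = 518.7200 LSBs, so code = 518.
Reconstructed: 0.32375 V.
V_in − V_rec = 0.00045 V = 0.450 mV.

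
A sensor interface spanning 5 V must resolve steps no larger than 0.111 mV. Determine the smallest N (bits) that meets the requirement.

Number of steps required ≥ 5 V / 0.111 mV = 45045.05.
Need 2^N ≥ 45045.05; 2^15 = 32768, 2^16 = 65536.
Minimum N = 16.

16 bits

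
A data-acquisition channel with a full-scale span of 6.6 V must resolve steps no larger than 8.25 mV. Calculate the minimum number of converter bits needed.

10 bits

Number of steps required ≥ 6.6 V / 8.25 mV = 800.00.
Need 2^N ≥ 800.00; 2^9 = 512, 2^10 = 1024.
Minimum N = 10.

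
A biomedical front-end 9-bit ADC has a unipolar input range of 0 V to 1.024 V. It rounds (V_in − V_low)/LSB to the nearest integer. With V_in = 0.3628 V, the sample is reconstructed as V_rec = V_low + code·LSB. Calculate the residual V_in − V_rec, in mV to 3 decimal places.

LSB = 1.024/2^9 = 2.000 mV.
(V_in − V_low)/LSB = (0.3628 − 0)/0.002 = 181.4000 → code 181 (round).
Code 181 maps back to 0 + 181×0.002 V = 0.362 V.
Difference: 0.0008 V → 0.800 mV.

0.800 mV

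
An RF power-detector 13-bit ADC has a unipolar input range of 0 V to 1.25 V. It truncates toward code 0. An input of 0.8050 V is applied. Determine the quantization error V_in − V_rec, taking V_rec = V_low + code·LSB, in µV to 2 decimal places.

98.88 µV

Step size: 1.25 V ÷ 2^13 = 152.59 µV.
(V_in − V_low)/LSB = (0.8050 − 0)/0.000152588 = 5275.6480 → code 5275 (floor).
Reconstructed: 0.80490112 V.
V_in − V_rec = 9.8877e-05 V = 98.88 µV.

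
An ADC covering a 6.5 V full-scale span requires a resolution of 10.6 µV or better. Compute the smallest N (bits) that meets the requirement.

Number of steps required ≥ 6.5 V / 10.6 µV = 613207.55.
Need 2^N ≥ 613207.55; 2^19 = 524288, 2^20 = 1048576.
Minimum N = 20.

20 bits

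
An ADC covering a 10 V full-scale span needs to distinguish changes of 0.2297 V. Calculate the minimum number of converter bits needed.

6 bits

Number of steps required ≥ 10 V / 0.2297 V = 43.54.
Need 2^N ≥ 43.54; 2^5 = 32, 2^6 = 64.
Minimum N = 6.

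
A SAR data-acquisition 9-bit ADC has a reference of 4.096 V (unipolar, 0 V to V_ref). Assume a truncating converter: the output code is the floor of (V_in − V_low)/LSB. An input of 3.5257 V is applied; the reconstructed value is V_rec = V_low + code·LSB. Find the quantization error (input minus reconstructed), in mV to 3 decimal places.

5.700 mV

LSB = 4.096/2^9 = 8.000 mV.
Scaled input = 440.7125 LSBs, so code = 440.
Reconstructed: 3.52 V.
V_in − V_rec = 0.0057 V = 5.700 mV.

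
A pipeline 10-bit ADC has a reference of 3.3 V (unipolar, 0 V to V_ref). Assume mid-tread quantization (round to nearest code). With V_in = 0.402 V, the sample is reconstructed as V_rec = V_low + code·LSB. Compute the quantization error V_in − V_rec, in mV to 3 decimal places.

One LSB is 3.3 V / 1024 = 3.223 mV.
(V_in − V_low)/LSB = (0.402 − 0)/0.00322266 = 124.7418 → code 125 (round).
Reconstructed: 0.40283203 V.
V_in − V_rec = -0.000832031 V = -0.832 mV.

-0.832 mV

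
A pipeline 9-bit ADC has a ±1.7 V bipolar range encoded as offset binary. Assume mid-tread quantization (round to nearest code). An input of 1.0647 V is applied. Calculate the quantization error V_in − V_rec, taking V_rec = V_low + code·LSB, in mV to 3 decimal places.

One LSB is 3.4 V / 512 = 6.641 mV.
(V_in − V_low)/LSB = (1.0647 − (−1.7))/0.00664062 = 416.3313 → code 416 (round).
Reconstructed: 1.0625 V.
V_in − V_rec = 0.0022 V = 2.200 mV.

2.200 mV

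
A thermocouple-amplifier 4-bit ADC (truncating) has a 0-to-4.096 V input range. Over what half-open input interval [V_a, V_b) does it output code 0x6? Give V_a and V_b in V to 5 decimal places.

LSB = 4.096/2^4 = 256.000 mV.
Code 0x6 = 6 decimal.
V_a = V_low + 6·LSB = 1.536 V; V_b = V_low + 7·LSB = 1.792 V.

[1.53600 V, 1.79200 V)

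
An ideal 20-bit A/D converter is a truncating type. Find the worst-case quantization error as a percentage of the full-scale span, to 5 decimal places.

Truncating → worst-case error = 1 LSB = V_FS/2^20, so 100/1048576 = 9.53674e-05 % of full scale.

0.00010 %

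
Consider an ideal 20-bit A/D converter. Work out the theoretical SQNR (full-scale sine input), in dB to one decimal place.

SNR ≈ 6.02·N + 1.76 dB = 6.02·20 + 1.76 = 122.16 dB.

122.2 dB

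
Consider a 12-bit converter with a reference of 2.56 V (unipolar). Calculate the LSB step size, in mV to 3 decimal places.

Full-scale span = 2.56 V.
LSB = 2.56 / 2^12 = 2.56 / 4096 = 0.000625 V = 0.625 mV.

0.625 mV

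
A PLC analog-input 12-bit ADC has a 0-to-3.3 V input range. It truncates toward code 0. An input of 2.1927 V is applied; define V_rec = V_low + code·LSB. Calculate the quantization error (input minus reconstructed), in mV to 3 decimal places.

LSB = 3.3/2^12 = 0.806 mV.
Scaled input = 2721.6058 LSBs, so code = 2721.
V_rec = 0 + 2721·0.000805664 = 2.1922119 V.
Difference: 0.000488086 V → 0.488 mV.

0.488 mV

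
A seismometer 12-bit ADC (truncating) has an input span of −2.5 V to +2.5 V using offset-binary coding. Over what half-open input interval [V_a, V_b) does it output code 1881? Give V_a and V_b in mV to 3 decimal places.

[-203.857 mV, -202.637 mV)

LSB = 5/2^12 = 1.221 mV.
V_a = V_low + 1881·LSB = -0.203857 V; V_b = V_low + 1882·LSB = -0.202637 V.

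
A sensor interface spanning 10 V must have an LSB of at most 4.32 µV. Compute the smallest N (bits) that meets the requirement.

Number of steps required ≥ 10 V / 4.32 µV = 2314814.81.
Need 2^N ≥ 2314814.81; 2^21 = 2097152, 2^22 = 4194304.
Minimum N = 22.

22 bits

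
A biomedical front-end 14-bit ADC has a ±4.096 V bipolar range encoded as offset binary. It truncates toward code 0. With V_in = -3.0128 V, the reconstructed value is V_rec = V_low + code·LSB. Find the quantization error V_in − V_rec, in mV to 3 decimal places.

0.200 mV

LSB = 8.192/2^14 = 0.500 mV.
Scaled input = 2166.4000 LSBs, so code = 2166.
Reconstructed: -3.013 V.
Difference: 0.0002 V → 0.200 mV.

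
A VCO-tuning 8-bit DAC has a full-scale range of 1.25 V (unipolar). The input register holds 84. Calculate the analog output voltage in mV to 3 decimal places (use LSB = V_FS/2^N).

LSB = 1.25 V / 2^8 = 4.883 mV.
V_out = 0 + 84 × 0.00488281 V = 0.410156 V.
= 410.156 mV.

410.156 mV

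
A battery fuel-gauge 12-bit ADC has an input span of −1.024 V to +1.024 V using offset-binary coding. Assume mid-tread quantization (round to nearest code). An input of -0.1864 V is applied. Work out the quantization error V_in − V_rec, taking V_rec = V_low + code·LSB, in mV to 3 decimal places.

0.100 mV

LSB = 2.048/2^12 = 0.500 mV.
(-0.1864 − (−1.024))/0.0005 = 1675.2000; round gives code 1675.
V_rec = (−1.024) + 1675·0.0005 = -0.1865 V.
V_in − V_rec = 0.0001 V = 0.100 mV.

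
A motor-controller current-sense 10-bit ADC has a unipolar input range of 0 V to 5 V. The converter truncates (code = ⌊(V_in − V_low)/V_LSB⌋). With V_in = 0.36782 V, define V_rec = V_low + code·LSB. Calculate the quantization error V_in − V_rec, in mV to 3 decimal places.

1.609 mV

LSB = 5/2^10 = 4.883 mV.
(V_in − V_low)/LSB = (0.36782 − 0)/0.00488281 = 75.3295 → code 75 (floor).
V_rec = 0 + 75·0.00488281 = 0.36621094 V.
Difference: 0.00160906 V → 1.609 mV.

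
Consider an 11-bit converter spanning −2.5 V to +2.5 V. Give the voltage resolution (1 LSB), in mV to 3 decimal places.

Full-scale span = 5 V.
LSB = 5 / 2^11 = 5 / 2048 = 0.00244141 V = 2.441 mV.

2.441 mV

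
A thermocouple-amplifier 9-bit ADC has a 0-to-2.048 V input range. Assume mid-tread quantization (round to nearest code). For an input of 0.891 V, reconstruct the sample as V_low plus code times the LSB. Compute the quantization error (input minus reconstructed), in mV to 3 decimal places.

-1.000 mV

LSB = 2.048/2^9 = 4.000 mV.
(V_in − V_low)/LSB = (0.891 − 0)/0.004 = 222.7500 → code 223 (round).
Code 223 maps back to 0 + 223×0.004 V = 0.892 V.
V_in − V_rec = -0.001 V = -1.000 mV.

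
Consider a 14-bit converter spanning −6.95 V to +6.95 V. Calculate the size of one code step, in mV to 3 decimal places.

Full-scale span = 13.9 V.
LSB = 13.9 / 2^14 = 13.9 / 16384 = 0.000848389 V = 0.848 mV.

0.848 mV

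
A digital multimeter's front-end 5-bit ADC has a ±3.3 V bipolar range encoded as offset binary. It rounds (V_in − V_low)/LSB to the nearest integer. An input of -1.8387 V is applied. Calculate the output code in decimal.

With 32 levels over 6.6 V, one step is 206.250 mV.
(-1.8387 − (−3.3)) / 0.20625 = 7.085 LSBs.
So the output code is 7.

code 7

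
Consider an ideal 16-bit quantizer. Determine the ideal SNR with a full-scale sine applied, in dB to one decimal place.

SNR ≈ 6.02·N + 1.76 dB = 6.02·16 + 1.76 = 98.08 dB.

98.1 dB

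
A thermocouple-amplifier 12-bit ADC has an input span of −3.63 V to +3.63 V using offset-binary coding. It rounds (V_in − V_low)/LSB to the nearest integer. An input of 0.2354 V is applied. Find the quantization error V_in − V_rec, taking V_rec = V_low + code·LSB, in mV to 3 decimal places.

One LSB is 7.26 V / 4096 = 1.772 mV.
(V_in − V_low)/LSB = (0.2354 − (−3.63))/0.00177246 = 2180.8097 → code 2181 (round).
Reconstructed: 0.2357373 V.
Difference: -0.000337305 V → -0.337 mV.

-0.337 mV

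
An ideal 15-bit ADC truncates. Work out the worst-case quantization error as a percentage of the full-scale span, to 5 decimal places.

Truncating → worst-case error = 1 LSB = V_FS/2^15, so 100/32768 = 0.00305176 % of full scale.

0.00305 %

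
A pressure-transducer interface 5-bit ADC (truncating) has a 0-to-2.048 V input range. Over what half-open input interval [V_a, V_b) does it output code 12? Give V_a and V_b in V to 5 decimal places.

LSB = 2.048/2^5 = 64.000 mV.
V_a = V_low + 12·LSB = 0.768 V; V_b = V_low + 13·LSB = 0.832 V.

[0.76800 V, 0.83200 V)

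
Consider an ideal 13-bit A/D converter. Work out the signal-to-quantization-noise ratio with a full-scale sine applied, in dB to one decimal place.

80.0 dB

SNR ≈ 6.02·N + 1.76 dB = 6.02·13 + 1.76 = 80.02 dB.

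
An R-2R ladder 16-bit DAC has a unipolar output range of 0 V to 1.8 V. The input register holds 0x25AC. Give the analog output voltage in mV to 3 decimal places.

264.880 mV

LSB = 1.8 V / 2^16 = 27.47 µV.
Code 0x25AC = 9644 decimal.
V_out = 0 + 9644 × 2.74658e-05 V = 0.26488 V.
= 264.880 mV.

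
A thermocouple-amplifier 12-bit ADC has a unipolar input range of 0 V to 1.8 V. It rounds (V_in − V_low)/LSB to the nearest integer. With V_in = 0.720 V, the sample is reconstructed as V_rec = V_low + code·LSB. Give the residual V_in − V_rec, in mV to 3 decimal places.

0.176 mV

LSB = 1.8/2^12 = 439.45 µV.
(V_in − V_low)/LSB = (0.720 − 0)/0.000439453 = 1638.4000 → code 1638 (round).
V_rec = 0 + 1638·0.000439453 = 0.71982422 V.
V_in − V_rec = 0.000175781 V = 0.176 mV.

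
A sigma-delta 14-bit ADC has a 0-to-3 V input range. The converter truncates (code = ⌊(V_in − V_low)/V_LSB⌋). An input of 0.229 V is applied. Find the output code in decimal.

With 16384 levels over 3 V, one step is 183.11 µV.
(0.229 − 0) / 0.000183105 = 1250.645 LSBs.
So the output code is 1250.

code 1250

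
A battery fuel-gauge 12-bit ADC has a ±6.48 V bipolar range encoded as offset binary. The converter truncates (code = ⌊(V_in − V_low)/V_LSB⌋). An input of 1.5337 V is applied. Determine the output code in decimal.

code 2532

Full-scale span = 12.96 V; LSB = 12.96/2^12 = 3.164 mV.
(1.5337 − (−6.48)) / 0.00316406 = 2532.725 LSBs.
So the output code is 2532.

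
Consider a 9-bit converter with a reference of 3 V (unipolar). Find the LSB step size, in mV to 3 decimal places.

5.859 mV

Full-scale span = 3 V.
LSB = 3 / 2^9 = 3 / 512 = 0.00585938 V = 5.859 mV.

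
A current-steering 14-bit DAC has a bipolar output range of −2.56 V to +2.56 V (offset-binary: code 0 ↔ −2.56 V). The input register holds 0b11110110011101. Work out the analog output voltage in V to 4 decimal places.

2.3691 V

LSB = 5.12 V / 2^14 = 312.50 µV.
Code 0b11110110011101 = 15773 decimal.
V_out = (−2.56) + 15773 × 0.0003125 V = 2.36906 V.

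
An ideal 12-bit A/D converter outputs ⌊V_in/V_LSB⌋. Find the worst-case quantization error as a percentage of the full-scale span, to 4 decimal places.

0.0244 %

Truncating → worst-case error = 1 LSB = V_FS/2^12, so 100/4096 = 0.0244141 % of full scale.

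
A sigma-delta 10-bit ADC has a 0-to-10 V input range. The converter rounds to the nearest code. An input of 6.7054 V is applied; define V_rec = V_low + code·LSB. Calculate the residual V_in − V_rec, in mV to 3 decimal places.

-3.584 mV

LSB = 10/2^10 = 9.766 mV.
Scaled input = 686.6330 LSBs, so code = 687.
V_rec = 0 + 687·0.00976562 = 6.7089844 V.
Error = 6.7054 − 6.7089844 = -0.00358437 V = -3.584 mV.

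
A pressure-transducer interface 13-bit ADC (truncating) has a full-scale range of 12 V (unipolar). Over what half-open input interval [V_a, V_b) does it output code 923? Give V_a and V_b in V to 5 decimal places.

[1.35205 V, 1.35352 V)

LSB = 12/2^13 = 1.465 mV.
V_a = V_low + 923·LSB = 1.35205 V; V_b = V_low + 924·LSB = 1.35352 V.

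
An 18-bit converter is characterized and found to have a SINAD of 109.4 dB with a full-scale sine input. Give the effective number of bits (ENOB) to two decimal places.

17.88 bits

ENOB = (SINAD − 1.76) / 6.02 = (109.4 − 1.76)/6.02 = 17.880.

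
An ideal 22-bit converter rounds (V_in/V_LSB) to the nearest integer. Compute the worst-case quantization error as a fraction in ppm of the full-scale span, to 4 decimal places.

0.1192 ppm

Rounding → worst-case error = ½ LSB = V_FS/2^23, so 1e+06/8388608 = 0.119209 ppm of full scale.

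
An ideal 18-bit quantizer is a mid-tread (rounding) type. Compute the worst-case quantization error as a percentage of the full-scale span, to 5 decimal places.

0.00019 %

Rounding → worst-case error = ½ LSB = V_FS/2^19, so 100/524288 = 0.000190735 % of full scale.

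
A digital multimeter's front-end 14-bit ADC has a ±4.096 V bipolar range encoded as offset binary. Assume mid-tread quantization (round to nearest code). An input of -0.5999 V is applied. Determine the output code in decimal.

With 16384 levels over 8.192 V, one step is 0.500 mV.
(V_in − V_low)/LSB = (-0.5999 − (−4.096)) / 0.0005 = 6992.200.
round(6992.200) = 6992.

code 6992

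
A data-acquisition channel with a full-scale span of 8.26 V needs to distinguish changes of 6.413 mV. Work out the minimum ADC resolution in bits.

11 bits

Number of steps required ≥ 8.26 V / 6.413 mV = 1288.01.
Need 2^N ≥ 1288.01; 2^10 = 1024, 2^11 = 2048.
Minimum N = 11.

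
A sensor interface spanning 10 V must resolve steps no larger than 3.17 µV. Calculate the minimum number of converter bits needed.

Number of steps required ≥ 10 V / 3.17 µV = 3154574.13.
Need 2^N ≥ 3154574.13; 2^21 = 2097152, 2^22 = 4194304.
Minimum N = 22.

22 bits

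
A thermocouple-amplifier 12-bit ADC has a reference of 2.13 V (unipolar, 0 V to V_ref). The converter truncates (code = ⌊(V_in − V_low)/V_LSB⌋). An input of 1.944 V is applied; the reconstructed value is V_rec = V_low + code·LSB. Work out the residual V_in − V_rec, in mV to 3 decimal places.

LSB = 2.13/2^12 = 0.520 mV.
Scaled input = 3738.3211 LSBs, so code = 3738.
Code 3738 maps back to 0 + 3738×0.00052002 V = 1.943833 V.
V_in − V_rec = 0.000166992 V = 0.167 mV.

0.167 mV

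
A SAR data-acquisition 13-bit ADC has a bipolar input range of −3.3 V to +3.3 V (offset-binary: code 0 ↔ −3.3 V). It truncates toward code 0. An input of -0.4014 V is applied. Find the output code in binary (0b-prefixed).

code 0b111000001101 (decimal 3597)

LSB = 6.6 V / 8192 = 0.806 mV.
(-0.4014 − (−3.3)) / 0.000805664 = 3597.777 LSBs.
So the output code is 3597.
In binary (0b-prefixed): 0b111000001101.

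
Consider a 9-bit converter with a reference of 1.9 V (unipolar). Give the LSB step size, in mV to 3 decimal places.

Full-scale span = 1.9 V.
LSB = 1.9 / 2^9 = 1.9 / 512 = 0.00371094 V = 3.711 mV.

3.711 mV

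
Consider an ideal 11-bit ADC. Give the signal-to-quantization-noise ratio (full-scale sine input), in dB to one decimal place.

68.0 dB

SNR ≈ 6.02·N + 1.76 dB = 6.02·11 + 1.76 = 67.98 dB.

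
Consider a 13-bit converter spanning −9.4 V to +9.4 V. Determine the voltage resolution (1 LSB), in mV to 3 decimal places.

2.295 mV

Full-scale span = 18.8 V.
LSB = 18.8 / 2^13 = 18.8 / 8192 = 0.00229492 V = 2.295 mV.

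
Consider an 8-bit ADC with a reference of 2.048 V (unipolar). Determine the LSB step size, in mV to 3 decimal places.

8.000 mV

Full-scale span = 2.048 V.
LSB = 2.048 / 2^8 = 2.048 / 256 = 0.008 V = 8.000 mV.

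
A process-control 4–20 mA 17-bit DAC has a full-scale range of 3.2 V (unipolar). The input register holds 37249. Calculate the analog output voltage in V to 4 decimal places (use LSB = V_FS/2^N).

0.9094 V

LSB = 3.2 V / 2^17 = 24.41 µV.
V_out = 0 + 37249 × 2.44141e-05 V = 0.909399 V.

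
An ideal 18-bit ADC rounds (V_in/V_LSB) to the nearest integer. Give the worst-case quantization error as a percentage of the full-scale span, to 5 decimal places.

Rounding → worst-case error = ½ LSB = V_FS/2^19, so 100/524288 = 0.000190735 % of full scale.

0.00019 %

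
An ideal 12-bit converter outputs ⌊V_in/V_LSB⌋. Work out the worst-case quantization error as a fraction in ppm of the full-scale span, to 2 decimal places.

244.14 ppm

Truncating → worst-case error = 1 LSB = V_FS/2^12, so 1e+06/4096 = 244.141 ppm of full scale.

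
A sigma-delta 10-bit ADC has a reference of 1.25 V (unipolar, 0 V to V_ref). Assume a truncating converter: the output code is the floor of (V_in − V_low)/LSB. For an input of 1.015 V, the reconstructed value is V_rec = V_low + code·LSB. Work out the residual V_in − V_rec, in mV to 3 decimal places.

0.596 mV

LSB = 1.25/2^10 = 1.221 mV.
(V_in − V_low)/LSB = (1.015 − 0)/0.0012207 = 831.4880 → code 831 (floor).
V_rec = 0 + 831·0.0012207 = 1.0144043 V.
Difference: 0.000595703 V → 0.596 mV.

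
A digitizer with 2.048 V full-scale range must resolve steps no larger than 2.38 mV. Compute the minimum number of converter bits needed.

Number of steps required ≥ 2.048 V / 2.38 mV = 860.50.
Need 2^N ≥ 860.50; 2^9 = 512, 2^10 = 1024.
Minimum N = 10.

10 bits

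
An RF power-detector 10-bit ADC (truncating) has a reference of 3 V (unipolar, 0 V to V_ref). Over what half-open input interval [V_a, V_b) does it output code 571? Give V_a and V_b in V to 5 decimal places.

LSB = 3/2^10 = 2.930 mV.
V_a = V_low + 571·LSB = 1.67285 V; V_b = V_low + 572·LSB = 1.67578 V.

[1.67285 V, 1.67578 V)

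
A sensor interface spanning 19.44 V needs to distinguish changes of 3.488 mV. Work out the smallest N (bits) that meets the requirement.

13 bits

Number of steps required ≥ 19.44 V / 3.488 mV = 5573.39.
Need 2^N ≥ 5573.39; 2^12 = 4096, 2^13 = 8192.
Minimum N = 13.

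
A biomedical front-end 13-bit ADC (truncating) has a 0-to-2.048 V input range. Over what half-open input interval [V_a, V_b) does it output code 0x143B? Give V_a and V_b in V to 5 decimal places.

LSB = 2.048/2^13 = 250.00 µV.
Code 0x143B = 5179 decimal.
V_a = V_low + 5179·LSB = 1.29475 V; V_b = V_low + 5180·LSB = 1.295 V.

[1.29475 V, 1.29500 V)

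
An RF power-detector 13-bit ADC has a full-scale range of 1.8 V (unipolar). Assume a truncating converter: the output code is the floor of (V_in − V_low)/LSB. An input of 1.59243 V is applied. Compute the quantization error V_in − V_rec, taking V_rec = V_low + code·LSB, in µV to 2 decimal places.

One LSB is 1.8 V / 8192 = 219.73 µV.
Scaled input = 7247.3259 LSBs, so code = 7247.
V_rec = 0 + 7247·0.000219727 = 1.5923584 V.
Difference: 7.16016e-05 V → 71.60 µV.

71.60 µV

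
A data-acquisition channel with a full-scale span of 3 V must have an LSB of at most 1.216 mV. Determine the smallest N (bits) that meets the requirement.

12 bits

Number of steps required ≥ 3 V / 1.216 mV = 2467.11.
Need 2^N ≥ 2467.11; 2^11 = 2048, 2^12 = 4096.
Minimum N = 12.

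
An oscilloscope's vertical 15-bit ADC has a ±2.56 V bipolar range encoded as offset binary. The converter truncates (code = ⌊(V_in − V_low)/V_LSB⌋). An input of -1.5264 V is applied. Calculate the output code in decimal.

LSB = 5.12 V / 32768 = 156.25 µV.
Input sits at 6615.040 steps above V_low.
Floor → code 6615.

code 6615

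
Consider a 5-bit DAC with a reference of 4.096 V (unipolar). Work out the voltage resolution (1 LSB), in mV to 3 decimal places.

128.000 mV

Full-scale span = 4.096 V.
LSB = 4.096 / 2^5 = 4.096 / 32 = 0.128 V = 128.000 mV.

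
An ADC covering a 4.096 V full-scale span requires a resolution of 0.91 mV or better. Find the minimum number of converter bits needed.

13 bits

Number of steps required ≥ 4.096 V / 0.91 mV = 4501.10.
Need 2^N ≥ 4501.10; 2^12 = 4096, 2^13 = 8192.
Minimum N = 13.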